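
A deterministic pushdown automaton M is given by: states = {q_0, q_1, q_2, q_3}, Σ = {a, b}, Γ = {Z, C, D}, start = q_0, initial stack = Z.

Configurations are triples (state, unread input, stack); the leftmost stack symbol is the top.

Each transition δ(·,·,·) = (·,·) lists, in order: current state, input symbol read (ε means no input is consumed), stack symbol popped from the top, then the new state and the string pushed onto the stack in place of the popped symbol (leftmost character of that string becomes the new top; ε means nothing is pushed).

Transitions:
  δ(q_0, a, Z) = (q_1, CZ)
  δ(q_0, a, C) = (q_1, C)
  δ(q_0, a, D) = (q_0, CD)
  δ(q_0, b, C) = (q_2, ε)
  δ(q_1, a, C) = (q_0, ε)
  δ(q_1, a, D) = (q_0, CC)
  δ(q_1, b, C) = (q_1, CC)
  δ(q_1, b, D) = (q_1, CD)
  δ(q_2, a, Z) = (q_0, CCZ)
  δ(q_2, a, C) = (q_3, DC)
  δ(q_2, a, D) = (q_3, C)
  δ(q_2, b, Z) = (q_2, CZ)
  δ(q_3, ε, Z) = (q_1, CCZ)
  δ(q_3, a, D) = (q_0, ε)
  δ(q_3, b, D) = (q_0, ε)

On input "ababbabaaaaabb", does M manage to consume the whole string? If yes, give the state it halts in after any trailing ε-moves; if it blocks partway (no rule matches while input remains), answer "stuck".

(q_0, ababbabaaaaabb, Z)
  read a, top Z: go to q_1, push CZ → (q_1, babbabaaaaabb, CZ)
  read b, top C: go to q_1, push CC → (q_1, abbabaaaaabb, CCZ)
  read a, top C: go to q_0, push ε → (q_0, bbabaaaaabb, CZ)
  read b, top C: go to q_2, push ε → (q_2, babaaaaabb, Z)
  read b, top Z: go to q_2, push CZ → (q_2, abaaaaabb, CZ)
  read a, top C: go to q_3, push DC → (q_3, baaaaabb, DCZ)
  read b, top D: go to q_0, push ε → (q_0, aaaaabb, CZ)
  read a, top C: go to q_1, push C → (q_1, aaaabb, CZ)
  read a, top C: go to q_0, push ε → (q_0, aaabb, Z)
  read a, top Z: go to q_1, push CZ → (q_1, aabb, CZ)
  read a, top C: go to q_0, push ε → (q_0, abb, Z)
  read a, top Z: go to q_1, push CZ → (q_1, bb, CZ)
  read b, top C: go to q_1, push CC → (q_1, b, CCZ)
  read b, top C: go to q_1, push CC → (q_1, ε, CCCZ)
All input consumed; M is in state q_1.

q_1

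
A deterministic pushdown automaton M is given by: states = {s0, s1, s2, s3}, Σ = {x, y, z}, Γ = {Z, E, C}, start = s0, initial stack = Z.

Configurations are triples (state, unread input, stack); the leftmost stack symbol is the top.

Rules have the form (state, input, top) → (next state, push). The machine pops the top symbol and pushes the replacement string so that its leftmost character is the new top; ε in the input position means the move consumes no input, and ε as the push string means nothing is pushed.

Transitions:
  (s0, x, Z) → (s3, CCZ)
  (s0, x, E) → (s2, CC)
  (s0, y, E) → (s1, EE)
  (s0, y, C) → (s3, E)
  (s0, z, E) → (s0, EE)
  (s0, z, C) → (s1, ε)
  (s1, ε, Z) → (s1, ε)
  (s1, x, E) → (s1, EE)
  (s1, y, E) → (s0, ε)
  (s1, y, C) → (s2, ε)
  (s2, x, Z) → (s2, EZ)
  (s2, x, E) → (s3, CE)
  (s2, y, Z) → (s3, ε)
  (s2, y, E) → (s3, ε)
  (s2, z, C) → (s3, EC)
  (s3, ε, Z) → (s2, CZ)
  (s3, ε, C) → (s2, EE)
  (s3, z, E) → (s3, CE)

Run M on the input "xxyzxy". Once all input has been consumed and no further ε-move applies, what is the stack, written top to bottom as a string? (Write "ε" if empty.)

EEEEEECZ

(s0, xxyzxy, Z)
  read x, top Z: go to s3, push CCZ → (s3, xyzxy, CCZ)
  ε-move, top C: go to s2, push EE → (s2, xyzxy, EECZ)
  read x, top E: go to s3, push CE → (s3, yzxy, CEECZ)
  ε-move, top C: go to s2, push EE → (s2, yzxy, EEEECZ)
  read y, top E: go to s3, push ε → (s3, zxy, EEECZ)
  read z, top E: go to s3, push CE → (s3, xy, CEEECZ)
  ε-move, top C: go to s2, push EE → (s2, xy, EEEEECZ)
  read x, top E: go to s3, push CE → (s3, y, CEEEEECZ)
  ε-move, top C: go to s2, push EE → (s2, y, EEEEEEECZ)
  read y, top E: go to s3, push ε → (s3, ε, EEEEEECZ)
All input consumed in state s3 with stack EEEEEECZ.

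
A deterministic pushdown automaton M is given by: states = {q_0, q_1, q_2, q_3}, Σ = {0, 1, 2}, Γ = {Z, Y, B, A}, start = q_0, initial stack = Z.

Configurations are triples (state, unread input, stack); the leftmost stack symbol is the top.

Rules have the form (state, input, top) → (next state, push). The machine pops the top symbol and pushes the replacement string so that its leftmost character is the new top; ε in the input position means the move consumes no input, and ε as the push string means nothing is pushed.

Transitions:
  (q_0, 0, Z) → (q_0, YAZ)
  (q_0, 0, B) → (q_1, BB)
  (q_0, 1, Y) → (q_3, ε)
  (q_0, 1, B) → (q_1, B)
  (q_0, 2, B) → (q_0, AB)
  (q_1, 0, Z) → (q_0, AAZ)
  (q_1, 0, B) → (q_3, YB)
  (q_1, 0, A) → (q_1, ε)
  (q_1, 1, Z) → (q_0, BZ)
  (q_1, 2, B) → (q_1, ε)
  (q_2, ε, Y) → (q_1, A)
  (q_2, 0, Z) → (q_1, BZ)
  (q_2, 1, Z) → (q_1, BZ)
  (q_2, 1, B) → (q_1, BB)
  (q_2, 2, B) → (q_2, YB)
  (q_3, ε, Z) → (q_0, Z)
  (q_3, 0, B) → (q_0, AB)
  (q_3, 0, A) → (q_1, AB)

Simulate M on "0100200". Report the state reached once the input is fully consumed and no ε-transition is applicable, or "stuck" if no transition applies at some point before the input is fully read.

stuck

(q_0, 0100200, Z) ⊢ (q_0, 100200, YAZ) ⊢ (q_3, 00200, AZ) ⊢ (q_1, 0200, ABZ) ⊢ (q_1, 200, BZ) ⊢ (q_1, 00, Z) ⊢ (q_0, 0, AAZ)
No transition for (q_0, 0, top A); M blocks with input 0 remaining.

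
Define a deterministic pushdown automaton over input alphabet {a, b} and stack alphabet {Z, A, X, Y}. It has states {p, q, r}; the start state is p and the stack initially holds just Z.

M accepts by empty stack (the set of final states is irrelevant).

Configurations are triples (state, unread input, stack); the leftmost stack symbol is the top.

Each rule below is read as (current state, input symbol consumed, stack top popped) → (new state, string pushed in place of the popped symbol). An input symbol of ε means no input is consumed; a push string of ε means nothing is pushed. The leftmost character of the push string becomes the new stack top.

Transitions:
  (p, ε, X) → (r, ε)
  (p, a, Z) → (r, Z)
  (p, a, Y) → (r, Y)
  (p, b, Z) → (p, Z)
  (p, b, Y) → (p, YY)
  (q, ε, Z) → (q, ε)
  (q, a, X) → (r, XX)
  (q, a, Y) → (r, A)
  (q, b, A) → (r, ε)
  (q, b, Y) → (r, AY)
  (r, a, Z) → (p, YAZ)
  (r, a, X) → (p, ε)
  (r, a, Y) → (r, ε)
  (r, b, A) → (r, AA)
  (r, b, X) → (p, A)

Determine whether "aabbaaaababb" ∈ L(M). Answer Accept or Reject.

Reject

(p, aabbaaaababb, Z) ⊢ (r, abbaaaababb, Z) ⊢ (p, bbaaaababb, YAZ) ⊢ (p, baaaababb, YYAZ) ⊢ (p, aaaababb, YYYAZ) ⊢ (r, aaababb, YYYAZ) ⊢ (r, aababb, YYAZ) ⊢ (r, ababb, YAZ) ⊢ (r, babb, AZ) ⊢ (r, abb, AAZ)
No transition applies at (r, abb, AAZ); input not fully consumed.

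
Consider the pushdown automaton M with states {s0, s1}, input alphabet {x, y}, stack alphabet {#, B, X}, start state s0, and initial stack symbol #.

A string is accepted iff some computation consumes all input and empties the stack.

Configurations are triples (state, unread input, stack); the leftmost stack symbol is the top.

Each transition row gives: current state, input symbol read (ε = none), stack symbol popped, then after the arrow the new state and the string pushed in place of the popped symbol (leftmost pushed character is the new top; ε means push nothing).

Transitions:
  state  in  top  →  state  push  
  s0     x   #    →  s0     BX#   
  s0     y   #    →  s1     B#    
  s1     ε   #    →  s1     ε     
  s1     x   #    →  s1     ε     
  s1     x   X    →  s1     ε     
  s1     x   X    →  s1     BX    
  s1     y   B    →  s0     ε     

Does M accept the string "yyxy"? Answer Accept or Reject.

No computation consumes all input and empties the stack.

Reject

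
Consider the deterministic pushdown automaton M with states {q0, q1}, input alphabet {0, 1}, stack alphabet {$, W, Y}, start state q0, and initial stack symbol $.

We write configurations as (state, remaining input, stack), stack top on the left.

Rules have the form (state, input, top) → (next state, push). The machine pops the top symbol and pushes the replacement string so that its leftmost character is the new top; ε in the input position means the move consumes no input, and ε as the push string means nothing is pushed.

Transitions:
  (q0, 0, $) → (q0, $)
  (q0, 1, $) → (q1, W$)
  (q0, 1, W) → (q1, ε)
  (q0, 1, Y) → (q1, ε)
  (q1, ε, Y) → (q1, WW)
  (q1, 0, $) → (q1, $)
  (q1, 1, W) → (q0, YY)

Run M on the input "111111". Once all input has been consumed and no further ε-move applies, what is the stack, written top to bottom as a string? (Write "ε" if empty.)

YYWW$

(q0, 111111, $) ⊢ (q1, 11111, W$) ⊢ (q0, 1111, YY$) ⊢ (q1, 111, Y$) ⊢ (q1, 111, WW$) ⊢ (q0, 11, YYW$) ⊢ (q1, 1, YW$) ⊢ (q1, 1, WWW$) ⊢ (q0, ε, YYWW$)
All input consumed in state q0 with stack YYWW$.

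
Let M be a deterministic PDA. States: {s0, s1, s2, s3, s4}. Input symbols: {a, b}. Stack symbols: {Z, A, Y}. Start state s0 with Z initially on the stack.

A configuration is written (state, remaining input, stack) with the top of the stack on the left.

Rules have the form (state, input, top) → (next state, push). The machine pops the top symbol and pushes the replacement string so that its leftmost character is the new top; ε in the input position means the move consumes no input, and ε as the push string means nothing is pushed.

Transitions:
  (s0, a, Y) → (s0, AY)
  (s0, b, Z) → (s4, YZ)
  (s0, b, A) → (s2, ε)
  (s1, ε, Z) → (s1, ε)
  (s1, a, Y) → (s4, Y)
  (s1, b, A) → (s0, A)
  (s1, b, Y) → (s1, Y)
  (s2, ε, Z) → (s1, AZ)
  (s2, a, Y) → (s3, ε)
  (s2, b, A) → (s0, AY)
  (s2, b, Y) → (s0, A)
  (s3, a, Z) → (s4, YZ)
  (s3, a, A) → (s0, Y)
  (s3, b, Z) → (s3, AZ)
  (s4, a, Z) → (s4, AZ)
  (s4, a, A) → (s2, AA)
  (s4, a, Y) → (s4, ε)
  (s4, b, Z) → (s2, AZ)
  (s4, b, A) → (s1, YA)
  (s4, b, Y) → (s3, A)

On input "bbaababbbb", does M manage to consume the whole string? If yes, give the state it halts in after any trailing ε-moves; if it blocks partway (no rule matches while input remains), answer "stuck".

stuck

(s0, bbaababbbb, Z)
  read b, top Z: go to s4, push YZ → (s4, baababbbb, YZ)
  read b, top Y: go to s3, push A → (s3, aababbbb, AZ)
  read a, top A: go to s0, push Y → (s0, ababbbb, YZ)
  read a, top Y: go to s0, push AY → (s0, babbbb, AYZ)
  read b, top A: go to s2, push ε → (s2, abbbb, YZ)
  read a, top Y: go to s3, push ε → (s3, bbbb, Z)
  read b, top Z: go to s3, push AZ → (s3, bbb, AZ)
No transition for (s3, b, top A); M blocks with input bbb remaining.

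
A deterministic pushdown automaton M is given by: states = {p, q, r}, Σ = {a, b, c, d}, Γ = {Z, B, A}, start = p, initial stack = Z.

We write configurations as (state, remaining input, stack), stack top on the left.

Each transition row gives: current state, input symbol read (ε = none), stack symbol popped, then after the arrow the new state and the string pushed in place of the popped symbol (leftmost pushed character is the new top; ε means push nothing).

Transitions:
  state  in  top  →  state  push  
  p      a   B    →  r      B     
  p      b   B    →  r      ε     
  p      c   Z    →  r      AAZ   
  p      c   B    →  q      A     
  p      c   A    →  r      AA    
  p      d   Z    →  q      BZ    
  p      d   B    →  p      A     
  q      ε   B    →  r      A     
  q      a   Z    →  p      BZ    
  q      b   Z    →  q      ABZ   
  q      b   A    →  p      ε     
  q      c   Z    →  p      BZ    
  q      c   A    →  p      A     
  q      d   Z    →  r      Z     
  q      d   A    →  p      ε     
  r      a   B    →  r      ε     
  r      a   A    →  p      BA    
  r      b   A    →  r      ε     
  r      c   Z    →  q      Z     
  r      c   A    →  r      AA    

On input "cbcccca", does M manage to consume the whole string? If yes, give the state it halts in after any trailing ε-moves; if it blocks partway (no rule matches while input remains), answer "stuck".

p

(p, cbcccca, Z)
  read c, top Z: go to r, push AAZ → (r, bcccca, AAZ)
  read b, top A: go to r, push ε → (r, cccca, AZ)
  read c, top A: go to r, push AA → (r, ccca, AAZ)
  read c, top A: go to r, push AA → (r, cca, AAAZ)
  read c, top A: go to r, push AA → (r, ca, AAAAZ)
  read c, top A: go to r, push AA → (r, a, AAAAAZ)
  read a, top A: go to p, push BA → (p, ε, BAAAAAZ)
All input consumed; M is in state p.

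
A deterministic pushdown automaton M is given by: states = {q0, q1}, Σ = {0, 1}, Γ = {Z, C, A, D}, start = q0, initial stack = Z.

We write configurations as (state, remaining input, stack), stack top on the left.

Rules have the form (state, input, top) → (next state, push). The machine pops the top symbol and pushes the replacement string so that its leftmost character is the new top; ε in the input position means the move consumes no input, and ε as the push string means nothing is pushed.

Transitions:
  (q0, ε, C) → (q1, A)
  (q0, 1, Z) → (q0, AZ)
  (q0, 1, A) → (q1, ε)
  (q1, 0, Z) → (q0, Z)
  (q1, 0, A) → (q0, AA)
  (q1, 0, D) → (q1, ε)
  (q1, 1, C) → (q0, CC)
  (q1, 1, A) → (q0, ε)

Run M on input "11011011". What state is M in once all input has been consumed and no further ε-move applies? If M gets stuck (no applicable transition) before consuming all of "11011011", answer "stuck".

q1

(q0, 11011011, Z) ⊢ (q0, 1011011, AZ) ⊢ (q1, 011011, Z) ⊢ (q0, 11011, Z) ⊢ (q0, 1011, AZ) ⊢ (q1, 011, Z) ⊢ (q0, 11, Z) ⊢ (q0, 1, AZ) ⊢ (q1, ε, Z)
All input consumed; M is in state q1.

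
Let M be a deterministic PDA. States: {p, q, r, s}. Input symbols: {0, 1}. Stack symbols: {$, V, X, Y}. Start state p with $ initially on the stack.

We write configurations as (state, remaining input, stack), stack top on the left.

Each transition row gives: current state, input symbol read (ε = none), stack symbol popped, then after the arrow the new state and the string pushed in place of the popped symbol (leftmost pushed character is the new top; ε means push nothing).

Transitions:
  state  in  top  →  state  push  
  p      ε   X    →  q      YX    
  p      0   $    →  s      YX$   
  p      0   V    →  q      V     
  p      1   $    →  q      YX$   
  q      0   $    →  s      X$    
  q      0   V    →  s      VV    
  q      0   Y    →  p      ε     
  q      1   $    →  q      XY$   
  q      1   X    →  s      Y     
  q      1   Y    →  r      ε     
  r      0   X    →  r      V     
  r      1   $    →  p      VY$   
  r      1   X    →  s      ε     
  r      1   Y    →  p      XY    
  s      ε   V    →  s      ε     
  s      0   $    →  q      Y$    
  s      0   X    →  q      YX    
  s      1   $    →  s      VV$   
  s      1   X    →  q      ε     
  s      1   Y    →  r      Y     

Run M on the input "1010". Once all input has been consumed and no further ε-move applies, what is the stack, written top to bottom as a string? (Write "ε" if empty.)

V$

(p, 1010, $)
  read 1, top $: go to q, push YX$ → (q, 010, YX$)
  read 0, top Y: go to p, push ε → (p, 10, X$)
  ε-move, top X: go to q, push YX → (q, 10, YX$)
  read 1, top Y: go to r, push ε → (r, 0, X$)
  read 0, top X: go to r, push V → (r, ε, V$)
All input consumed in state r with stack V$.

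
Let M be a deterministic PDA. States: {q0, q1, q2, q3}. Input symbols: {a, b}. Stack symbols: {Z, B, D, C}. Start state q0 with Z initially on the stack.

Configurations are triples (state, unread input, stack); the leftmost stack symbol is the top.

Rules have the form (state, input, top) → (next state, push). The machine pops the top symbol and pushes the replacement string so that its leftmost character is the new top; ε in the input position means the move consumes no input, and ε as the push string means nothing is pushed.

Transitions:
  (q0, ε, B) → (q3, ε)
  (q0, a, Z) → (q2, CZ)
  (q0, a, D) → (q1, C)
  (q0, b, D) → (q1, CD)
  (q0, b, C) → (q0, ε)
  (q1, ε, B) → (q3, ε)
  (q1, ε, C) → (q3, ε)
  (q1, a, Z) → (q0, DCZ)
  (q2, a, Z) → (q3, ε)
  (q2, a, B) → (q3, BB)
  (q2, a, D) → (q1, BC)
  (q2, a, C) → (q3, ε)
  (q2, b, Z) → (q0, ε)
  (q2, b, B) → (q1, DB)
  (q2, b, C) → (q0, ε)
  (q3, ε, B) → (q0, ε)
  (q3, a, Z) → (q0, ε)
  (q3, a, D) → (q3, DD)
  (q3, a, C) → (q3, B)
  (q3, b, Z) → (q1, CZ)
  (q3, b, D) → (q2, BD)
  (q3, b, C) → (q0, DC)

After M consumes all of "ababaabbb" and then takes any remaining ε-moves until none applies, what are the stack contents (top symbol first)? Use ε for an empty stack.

(q0, ababaabbb, Z)
  read a, top Z: go to q2, push CZ → (q2, babaabbb, CZ)
  read b, top C: go to q0, push ε → (q0, abaabbb, Z)
  read a, top Z: go to q2, push CZ → (q2, baabbb, CZ)
  read b, top C: go to q0, push ε → (q0, aabbb, Z)
  read a, top Z: go to q2, push CZ → (q2, abbb, CZ)
  read a, top C: go to q3, push ε → (q3, bbb, Z)
  read b, top Z: go to q1, push CZ → (q1, bb, CZ)
  ε-move, top C: go to q3, push ε → (q3, bb, Z)
  read b, top Z: go to q1, push CZ → (q1, b, CZ)
  ε-move, top C: go to q3, push ε → (q3, b, Z)
  read b, top Z: go to q1, push CZ → (q1, ε, CZ)
  ε-move, top C: go to q3, push ε → (q3, ε, Z)
All input consumed in state q3 with stack Z.

Z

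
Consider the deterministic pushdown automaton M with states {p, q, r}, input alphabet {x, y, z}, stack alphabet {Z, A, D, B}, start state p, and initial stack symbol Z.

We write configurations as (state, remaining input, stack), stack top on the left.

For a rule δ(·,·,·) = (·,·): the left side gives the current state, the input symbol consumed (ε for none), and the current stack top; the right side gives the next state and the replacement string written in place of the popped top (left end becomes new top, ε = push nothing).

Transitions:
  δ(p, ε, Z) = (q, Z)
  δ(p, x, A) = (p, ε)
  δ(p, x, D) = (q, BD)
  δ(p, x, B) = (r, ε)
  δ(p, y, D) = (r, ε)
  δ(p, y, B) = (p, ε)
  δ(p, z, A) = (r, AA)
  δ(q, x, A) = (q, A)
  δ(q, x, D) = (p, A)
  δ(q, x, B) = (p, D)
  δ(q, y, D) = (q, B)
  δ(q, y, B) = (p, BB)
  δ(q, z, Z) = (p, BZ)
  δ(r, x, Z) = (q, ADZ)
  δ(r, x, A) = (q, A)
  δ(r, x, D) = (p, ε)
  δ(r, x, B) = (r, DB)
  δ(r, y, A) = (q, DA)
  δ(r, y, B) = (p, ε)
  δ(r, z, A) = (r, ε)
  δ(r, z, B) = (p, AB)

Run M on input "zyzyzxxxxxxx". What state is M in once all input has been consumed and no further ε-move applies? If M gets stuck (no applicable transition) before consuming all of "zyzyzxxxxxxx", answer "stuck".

(p, zyzyzxxxxxxx, Z) ⊢ (q, zyzyzxxxxxxx, Z) ⊢ (p, yzyzxxxxxxx, BZ) ⊢ (p, zyzxxxxxxx, Z) ⊢ (q, zyzxxxxxxx, Z) ⊢ (p, yzxxxxxxx, BZ) ⊢ (p, zxxxxxxx, Z) ⊢ (q, zxxxxxxx, Z) ⊢ (p, xxxxxxx, BZ) ⊢ (r, xxxxxx, Z) ⊢ (q, xxxxx, ADZ) ⊢ (q, xxxx, ADZ) ⊢ (q, xxx, ADZ) ⊢ (q, xx, ADZ) ⊢ (q, x, ADZ) ⊢ (q, ε, ADZ)
All input consumed; M is in state q.

q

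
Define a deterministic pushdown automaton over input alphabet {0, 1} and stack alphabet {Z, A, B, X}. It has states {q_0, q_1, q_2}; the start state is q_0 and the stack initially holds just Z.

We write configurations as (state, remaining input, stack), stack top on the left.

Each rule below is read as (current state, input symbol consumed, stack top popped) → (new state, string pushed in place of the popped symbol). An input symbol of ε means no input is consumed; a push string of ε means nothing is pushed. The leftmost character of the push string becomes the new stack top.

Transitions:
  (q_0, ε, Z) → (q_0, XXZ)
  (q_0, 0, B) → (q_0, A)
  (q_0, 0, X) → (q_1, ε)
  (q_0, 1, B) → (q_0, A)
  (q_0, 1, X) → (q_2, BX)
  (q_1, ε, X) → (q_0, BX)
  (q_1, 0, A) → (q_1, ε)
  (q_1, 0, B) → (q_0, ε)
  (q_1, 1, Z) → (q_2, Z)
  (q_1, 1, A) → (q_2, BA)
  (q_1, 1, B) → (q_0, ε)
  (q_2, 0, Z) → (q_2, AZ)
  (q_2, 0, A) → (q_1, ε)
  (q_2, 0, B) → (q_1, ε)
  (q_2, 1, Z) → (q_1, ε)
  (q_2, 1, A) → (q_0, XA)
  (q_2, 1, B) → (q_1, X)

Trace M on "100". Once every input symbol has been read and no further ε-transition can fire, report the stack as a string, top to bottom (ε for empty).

AXXZ

(q_0, 100, Z)
  ε-move, top Z: go to q_0, push XXZ → (q_0, 100, XXZ)
  read 1, top X: go to q_2, push BX → (q_2, 00, BXXZ)
  read 0, top B: go to q_1, push ε → (q_1, 0, XXZ)
  ε-move, top X: go to q_0, push BX → (q_0, 0, BXXZ)
  read 0, top B: go to q_0, push A → (q_0, ε, AXXZ)
All input consumed in state q_0 with stack AXXZ.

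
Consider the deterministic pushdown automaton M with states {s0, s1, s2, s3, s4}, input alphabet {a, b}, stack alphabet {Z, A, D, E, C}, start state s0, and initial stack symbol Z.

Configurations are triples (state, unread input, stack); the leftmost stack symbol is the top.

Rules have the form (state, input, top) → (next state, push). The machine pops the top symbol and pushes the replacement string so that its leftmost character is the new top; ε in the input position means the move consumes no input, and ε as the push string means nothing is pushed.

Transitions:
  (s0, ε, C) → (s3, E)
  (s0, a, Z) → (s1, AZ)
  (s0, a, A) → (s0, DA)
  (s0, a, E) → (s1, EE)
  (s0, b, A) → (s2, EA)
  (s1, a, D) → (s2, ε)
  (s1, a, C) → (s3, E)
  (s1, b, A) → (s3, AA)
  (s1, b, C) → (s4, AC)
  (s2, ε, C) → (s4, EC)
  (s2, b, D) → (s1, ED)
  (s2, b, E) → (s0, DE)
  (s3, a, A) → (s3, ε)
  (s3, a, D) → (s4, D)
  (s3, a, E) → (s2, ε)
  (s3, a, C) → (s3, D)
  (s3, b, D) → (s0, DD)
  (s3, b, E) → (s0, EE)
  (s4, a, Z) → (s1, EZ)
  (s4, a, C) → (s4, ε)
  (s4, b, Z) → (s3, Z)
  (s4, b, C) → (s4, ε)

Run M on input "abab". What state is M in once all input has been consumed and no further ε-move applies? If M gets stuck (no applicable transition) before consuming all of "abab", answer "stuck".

stuck

(s0, abab, Z)
  read a, top Z: go to s1, push AZ → (s1, bab, AZ)
  read b, top A: go to s3, push AA → (s3, ab, AAZ)
  read a, top A: go to s3, push ε → (s3, b, AZ)
No transition for (s3, b, top A); M blocks with input b remaining.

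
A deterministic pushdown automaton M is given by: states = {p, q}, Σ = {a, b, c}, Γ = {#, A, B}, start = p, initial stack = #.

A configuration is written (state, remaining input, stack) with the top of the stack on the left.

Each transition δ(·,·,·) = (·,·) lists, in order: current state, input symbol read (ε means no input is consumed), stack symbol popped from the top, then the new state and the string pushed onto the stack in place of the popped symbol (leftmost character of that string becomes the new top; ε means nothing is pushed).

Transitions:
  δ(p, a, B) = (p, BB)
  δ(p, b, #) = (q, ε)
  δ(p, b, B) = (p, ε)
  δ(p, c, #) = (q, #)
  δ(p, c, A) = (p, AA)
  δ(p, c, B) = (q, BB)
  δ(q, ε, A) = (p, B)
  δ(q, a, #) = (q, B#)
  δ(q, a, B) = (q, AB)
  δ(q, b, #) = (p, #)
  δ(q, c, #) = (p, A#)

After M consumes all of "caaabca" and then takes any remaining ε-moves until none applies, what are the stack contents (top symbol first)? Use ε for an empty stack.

(p, caaabca, #) ⊢ (q, aaabca, #) ⊢ (q, aabca, B#) ⊢ (q, abca, AB#) ⊢ (p, abca, BB#) ⊢ (p, bca, BBB#) ⊢ (p, ca, BB#) ⊢ (q, a, BBB#) ⊢ (q, ε, ABBB#) ⊢ (p, ε, BBBB#)
All input consumed in state p with stack BBBB#.

BBBB#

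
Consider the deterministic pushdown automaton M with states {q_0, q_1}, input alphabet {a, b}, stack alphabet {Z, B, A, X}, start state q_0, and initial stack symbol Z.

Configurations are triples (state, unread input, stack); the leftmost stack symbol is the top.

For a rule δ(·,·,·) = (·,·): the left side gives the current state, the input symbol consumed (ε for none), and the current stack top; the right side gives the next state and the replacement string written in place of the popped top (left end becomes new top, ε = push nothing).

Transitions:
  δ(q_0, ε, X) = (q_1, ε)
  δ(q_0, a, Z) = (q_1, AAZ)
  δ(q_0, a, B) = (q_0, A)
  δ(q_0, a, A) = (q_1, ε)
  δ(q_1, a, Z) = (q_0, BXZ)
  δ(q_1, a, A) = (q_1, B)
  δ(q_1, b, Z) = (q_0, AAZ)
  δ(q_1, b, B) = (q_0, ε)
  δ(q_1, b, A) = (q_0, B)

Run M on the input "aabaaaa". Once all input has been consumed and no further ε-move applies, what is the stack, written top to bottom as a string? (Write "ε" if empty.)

XZ

(q_0, aabaaaa, Z)
  read a, top Z: go to q_1, push AAZ → (q_1, abaaaa, AAZ)
  read a, top A: go to q_1, push B → (q_1, baaaa, BAZ)
  read b, top B: go to q_0, push ε → (q_0, aaaa, AZ)
  read a, top A: go to q_1, push ε → (q_1, aaa, Z)
  read a, top Z: go to q_0, push BXZ → (q_0, aa, BXZ)
  read a, top B: go to q_0, push A → (q_0, a, AXZ)
  read a, top A: go to q_1, push ε → (q_1, ε, XZ)
All input consumed in state q_1 with stack XZ.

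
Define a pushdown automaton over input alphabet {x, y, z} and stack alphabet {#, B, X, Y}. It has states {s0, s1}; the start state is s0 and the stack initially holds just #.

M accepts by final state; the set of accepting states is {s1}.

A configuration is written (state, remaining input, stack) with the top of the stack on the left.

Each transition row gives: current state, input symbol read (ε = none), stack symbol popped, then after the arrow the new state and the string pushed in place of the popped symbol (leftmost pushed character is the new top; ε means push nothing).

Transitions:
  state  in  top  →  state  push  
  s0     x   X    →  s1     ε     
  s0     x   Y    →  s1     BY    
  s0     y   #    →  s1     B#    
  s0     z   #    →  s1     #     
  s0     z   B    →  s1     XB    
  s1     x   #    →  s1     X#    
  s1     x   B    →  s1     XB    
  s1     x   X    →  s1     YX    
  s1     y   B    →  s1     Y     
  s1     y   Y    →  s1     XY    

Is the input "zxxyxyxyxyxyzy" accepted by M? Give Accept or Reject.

No computation consumes all input and reaches a final state.

Reject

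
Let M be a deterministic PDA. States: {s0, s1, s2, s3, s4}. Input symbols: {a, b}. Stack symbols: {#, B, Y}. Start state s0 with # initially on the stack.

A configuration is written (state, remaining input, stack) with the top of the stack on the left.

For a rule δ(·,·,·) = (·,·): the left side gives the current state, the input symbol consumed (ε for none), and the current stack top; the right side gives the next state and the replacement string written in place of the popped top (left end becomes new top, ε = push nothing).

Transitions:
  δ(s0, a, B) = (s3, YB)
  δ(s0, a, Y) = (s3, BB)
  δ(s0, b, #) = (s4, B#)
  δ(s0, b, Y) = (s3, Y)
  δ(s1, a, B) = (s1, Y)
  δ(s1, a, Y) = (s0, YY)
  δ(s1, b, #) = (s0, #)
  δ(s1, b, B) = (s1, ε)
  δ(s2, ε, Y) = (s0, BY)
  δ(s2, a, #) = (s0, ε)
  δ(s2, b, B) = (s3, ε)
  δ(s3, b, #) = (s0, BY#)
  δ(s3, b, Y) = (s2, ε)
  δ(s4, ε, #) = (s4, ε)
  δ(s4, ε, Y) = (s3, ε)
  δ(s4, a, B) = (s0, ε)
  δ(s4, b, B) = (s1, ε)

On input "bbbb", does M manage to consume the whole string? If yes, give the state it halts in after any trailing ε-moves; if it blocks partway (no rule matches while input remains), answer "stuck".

(s0, bbbb, #)
  read b, top #: go to s4, push B# → (s4, bbb, B#)
  read b, top B: go to s1, push ε → (s1, bb, #)
  read b, top #: go to s0, push # → (s0, b, #)
  read b, top #: go to s4, push B# → (s4, ε, B#)
All input consumed; M is in state s4.

s4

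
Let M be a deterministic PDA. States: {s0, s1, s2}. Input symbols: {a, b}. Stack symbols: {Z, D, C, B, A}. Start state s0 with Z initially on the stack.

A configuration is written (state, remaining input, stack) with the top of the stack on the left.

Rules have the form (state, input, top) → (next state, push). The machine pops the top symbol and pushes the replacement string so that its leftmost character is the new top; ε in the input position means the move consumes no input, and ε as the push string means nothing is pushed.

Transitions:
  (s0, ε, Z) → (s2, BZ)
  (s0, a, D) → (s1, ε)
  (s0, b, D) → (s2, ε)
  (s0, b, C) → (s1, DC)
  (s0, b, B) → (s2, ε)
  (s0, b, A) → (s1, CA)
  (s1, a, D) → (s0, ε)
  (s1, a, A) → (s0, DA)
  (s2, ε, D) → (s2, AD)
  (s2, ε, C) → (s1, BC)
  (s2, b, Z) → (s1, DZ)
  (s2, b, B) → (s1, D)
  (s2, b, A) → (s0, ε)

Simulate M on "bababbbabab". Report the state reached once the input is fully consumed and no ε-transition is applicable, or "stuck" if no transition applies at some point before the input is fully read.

stuck

(s0, bababbbabab, Z)
  ε-move, top Z: go to s2, push BZ → (s2, bababbbabab, BZ)
  read b, top B: go to s1, push D → (s1, ababbbabab, DZ)
  read a, top D: go to s0, push ε → (s0, babbbabab, Z)
  ε-move, top Z: go to s2, push BZ → (s2, babbbabab, BZ)
  read b, top B: go to s1, push D → (s1, abbbabab, DZ)
  read a, top D: go to s0, push ε → (s0, bbbabab, Z)
  ε-move, top Z: go to s2, push BZ → (s2, bbbabab, BZ)
  read b, top B: go to s1, push D → (s1, bbabab, DZ)
No transition for (s1, b, top D); M blocks with input bbabab remaining.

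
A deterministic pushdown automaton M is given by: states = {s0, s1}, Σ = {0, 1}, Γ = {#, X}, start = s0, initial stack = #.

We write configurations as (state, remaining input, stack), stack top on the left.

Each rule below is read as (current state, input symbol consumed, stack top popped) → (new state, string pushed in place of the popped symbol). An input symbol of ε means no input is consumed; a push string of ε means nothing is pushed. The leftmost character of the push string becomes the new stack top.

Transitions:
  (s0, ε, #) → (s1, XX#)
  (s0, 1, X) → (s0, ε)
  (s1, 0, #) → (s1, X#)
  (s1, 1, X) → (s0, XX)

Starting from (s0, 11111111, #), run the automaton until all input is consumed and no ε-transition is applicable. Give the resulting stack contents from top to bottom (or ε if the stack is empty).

(s0, 11111111, #)
  ε-move, top #: go to s1, push XX# → (s1, 11111111, XX#)
  read 1, top X: go to s0, push XX → (s0, 1111111, XXX#)
  read 1, top X: go to s0, push ε → (s0, 111111, XX#)
  read 1, top X: go to s0, push ε → (s0, 11111, X#)
  read 1, top X: go to s0, push ε → (s0, 1111, #)
  ε-move, top #: go to s1, push XX# → (s1, 1111, XX#)
  read 1, top X: go to s0, push XX → (s0, 111, XXX#)
  read 1, top X: go to s0, push ε → (s0, 11, XX#)
  read 1, top X: go to s0, push ε → (s0, 1, X#)
  read 1, top X: go to s0, push ε → (s0, ε, #)
  ε-move, top #: go to s1, push XX# → (s1, ε, XX#)
All input consumed in state s1 with stack XX#.

XX#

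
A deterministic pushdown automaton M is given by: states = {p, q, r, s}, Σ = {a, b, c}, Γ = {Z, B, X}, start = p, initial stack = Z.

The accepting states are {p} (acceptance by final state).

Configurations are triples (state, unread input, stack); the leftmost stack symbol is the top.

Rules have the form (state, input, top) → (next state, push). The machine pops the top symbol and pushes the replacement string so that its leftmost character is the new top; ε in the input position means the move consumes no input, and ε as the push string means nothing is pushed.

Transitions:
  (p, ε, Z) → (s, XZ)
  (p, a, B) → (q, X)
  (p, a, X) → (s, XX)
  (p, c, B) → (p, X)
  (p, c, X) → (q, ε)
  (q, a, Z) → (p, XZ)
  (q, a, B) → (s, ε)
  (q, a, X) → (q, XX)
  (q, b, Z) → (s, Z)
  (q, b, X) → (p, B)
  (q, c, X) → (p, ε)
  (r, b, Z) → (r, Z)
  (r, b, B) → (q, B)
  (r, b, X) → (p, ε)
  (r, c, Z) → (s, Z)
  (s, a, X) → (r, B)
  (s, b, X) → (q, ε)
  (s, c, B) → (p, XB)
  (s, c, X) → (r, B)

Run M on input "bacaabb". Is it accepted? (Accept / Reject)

Accept

(p, bacaabb, Z)
  ε-move, top Z: go to s, push XZ → (s, bacaabb, XZ)
  read b, top X: go to q, push ε → (q, acaabb, Z)
  read a, top Z: go to p, push XZ → (p, caabb, XZ)
  read c, top X: go to q, push ε → (q, aabb, Z)
  read a, top Z: go to p, push XZ → (p, abb, XZ)
  read a, top X: go to s, push XX → (s, bb, XXZ)
  read b, top X: go to q, push ε → (q, b, XZ)
  read b, top X: go to p, push B → (p, ε, BZ)
All input consumed; state p ∈ F.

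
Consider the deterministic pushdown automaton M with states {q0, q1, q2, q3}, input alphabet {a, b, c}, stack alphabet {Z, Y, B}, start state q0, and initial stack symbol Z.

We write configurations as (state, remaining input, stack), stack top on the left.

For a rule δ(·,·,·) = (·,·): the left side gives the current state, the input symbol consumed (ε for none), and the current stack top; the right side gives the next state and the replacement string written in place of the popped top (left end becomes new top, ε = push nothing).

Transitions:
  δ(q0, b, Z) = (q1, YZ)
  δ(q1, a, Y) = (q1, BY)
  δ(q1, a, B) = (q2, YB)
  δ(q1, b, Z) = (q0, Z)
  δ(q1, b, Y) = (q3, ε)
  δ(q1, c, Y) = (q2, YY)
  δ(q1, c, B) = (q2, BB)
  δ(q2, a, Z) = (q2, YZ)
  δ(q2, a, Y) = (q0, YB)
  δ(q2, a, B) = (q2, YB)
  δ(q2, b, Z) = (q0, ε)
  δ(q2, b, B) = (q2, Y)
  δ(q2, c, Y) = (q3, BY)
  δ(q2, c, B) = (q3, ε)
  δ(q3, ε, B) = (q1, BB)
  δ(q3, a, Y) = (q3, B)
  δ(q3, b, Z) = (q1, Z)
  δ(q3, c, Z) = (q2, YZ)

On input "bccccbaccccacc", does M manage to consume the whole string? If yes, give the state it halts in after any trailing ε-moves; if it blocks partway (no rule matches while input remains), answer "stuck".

(q0, bccccbaccccacc, Z)
  read b, top Z: go to q1, push YZ → (q1, ccccbaccccacc, YZ)
  read c, top Y: go to q2, push YY → (q2, cccbaccccacc, YYZ)
  read c, top Y: go to q3, push BY → (q3, ccbaccccacc, BYYZ)
  ε-move, top B: go to q1, push BB → (q1, ccbaccccacc, BBYYZ)
  read c, top B: go to q2, push BB → (q2, cbaccccacc, BBBYYZ)
  read c, top B: go to q3, push ε → (q3, baccccacc, BBYYZ)
  ε-move, top B: go to q1, push BB → (q1, baccccacc, BBBYYZ)
No transition for (q1, b, top B); M blocks with input baccccacc remaining.

stuck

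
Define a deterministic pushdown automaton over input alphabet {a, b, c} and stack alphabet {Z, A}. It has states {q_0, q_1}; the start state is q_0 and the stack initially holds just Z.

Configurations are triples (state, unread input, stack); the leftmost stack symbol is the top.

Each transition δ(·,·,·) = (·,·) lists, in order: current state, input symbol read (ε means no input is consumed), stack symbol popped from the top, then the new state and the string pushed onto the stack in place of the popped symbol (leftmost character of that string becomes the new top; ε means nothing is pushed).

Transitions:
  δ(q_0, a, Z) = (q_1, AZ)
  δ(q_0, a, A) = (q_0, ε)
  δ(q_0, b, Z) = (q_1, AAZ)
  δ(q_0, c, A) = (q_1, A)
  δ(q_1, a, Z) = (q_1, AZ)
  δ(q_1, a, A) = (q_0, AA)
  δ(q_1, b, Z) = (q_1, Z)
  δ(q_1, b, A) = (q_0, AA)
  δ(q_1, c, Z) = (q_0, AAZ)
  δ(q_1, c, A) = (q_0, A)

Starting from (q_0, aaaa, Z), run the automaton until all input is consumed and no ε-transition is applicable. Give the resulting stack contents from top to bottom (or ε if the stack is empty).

(q_0, aaaa, Z)
  read a, top Z: go to q_1, push AZ → (q_1, aaa, AZ)
  read a, top A: go to q_0, push AA → (q_0, aa, AAZ)
  read a, top A: go to q_0, push ε → (q_0, a, AZ)
  read a, top A: go to q_0, push ε → (q_0, ε, Z)
All input consumed in state q_0 with stack Z.

Z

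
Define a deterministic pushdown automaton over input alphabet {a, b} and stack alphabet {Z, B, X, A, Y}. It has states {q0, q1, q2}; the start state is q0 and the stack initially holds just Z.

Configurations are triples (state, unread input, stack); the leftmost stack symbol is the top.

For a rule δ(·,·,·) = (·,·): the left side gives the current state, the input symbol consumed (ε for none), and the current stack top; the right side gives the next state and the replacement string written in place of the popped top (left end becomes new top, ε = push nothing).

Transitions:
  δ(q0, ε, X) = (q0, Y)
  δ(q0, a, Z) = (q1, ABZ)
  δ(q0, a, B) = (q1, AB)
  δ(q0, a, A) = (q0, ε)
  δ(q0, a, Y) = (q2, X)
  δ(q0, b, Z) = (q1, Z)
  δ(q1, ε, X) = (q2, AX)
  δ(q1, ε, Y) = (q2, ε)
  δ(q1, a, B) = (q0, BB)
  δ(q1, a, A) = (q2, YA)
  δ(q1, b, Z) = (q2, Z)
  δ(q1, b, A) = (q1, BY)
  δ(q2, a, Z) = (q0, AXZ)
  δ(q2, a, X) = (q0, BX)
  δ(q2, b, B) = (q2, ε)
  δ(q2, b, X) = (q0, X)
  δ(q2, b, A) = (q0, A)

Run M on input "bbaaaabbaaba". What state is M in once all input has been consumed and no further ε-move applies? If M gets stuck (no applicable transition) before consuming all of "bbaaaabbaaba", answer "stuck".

stuck

(q0, bbaaaabbaaba, Z) ⊢ (q1, baaaabbaaba, Z) ⊢ (q2, aaaabbaaba, Z) ⊢ (q0, aaabbaaba, AXZ) ⊢ (q0, aabbaaba, XZ) ⊢ (q0, aabbaaba, YZ) ⊢ (q2, abbaaba, XZ) ⊢ (q0, bbaaba, BXZ)
No transition for (q0, b, top B); M blocks with input bbaaba remaining.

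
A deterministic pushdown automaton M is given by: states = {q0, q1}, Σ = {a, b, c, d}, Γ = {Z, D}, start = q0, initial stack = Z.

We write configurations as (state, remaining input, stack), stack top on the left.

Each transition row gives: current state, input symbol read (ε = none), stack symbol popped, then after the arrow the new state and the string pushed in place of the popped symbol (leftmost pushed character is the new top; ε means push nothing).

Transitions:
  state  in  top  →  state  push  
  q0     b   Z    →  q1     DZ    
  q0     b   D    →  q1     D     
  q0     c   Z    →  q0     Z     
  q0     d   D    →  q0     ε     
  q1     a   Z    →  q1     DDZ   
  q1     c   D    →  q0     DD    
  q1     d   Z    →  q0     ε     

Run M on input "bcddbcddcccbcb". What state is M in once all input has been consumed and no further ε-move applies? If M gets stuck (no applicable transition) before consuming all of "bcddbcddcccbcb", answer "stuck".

(q0, bcddbcddcccbcb, Z) ⊢ (q1, cddbcddcccbcb, DZ) ⊢ (q0, ddbcddcccbcb, DDZ) ⊢ (q0, dbcddcccbcb, DZ) ⊢ (q0, bcddcccbcb, Z) ⊢ (q1, cddcccbcb, DZ) ⊢ (q0, ddcccbcb, DDZ) ⊢ (q0, dcccbcb, DZ) ⊢ (q0, cccbcb, Z) ⊢ (q0, ccbcb, Z) ⊢ (q0, cbcb, Z) ⊢ (q0, bcb, Z) ⊢ (q1, cb, DZ) ⊢ (q0, b, DDZ) ⊢ (q1, ε, DDZ)
All input consumed; M is in state q1.

q1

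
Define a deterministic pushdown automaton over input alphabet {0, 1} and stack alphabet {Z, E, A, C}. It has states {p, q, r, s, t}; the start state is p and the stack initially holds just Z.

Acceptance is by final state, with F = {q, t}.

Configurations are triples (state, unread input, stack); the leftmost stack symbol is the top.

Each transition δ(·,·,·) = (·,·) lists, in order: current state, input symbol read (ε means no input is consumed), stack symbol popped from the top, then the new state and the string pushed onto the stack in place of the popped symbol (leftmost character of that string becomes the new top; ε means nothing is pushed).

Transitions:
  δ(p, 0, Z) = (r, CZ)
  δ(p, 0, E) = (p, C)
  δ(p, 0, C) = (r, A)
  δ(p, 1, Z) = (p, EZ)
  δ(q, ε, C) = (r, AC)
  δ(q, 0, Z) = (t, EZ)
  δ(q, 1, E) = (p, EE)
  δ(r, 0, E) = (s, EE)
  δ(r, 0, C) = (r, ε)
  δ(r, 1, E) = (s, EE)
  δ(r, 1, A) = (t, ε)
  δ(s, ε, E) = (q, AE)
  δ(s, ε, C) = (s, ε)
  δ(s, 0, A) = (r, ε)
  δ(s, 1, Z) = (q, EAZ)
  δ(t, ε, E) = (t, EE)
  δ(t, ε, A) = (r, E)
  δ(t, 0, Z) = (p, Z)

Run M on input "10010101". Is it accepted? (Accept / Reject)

Reject

(p, 10010101, Z)
  read 1, top Z: go to p, push EZ → (p, 0010101, EZ)
  read 0, top E: go to p, push C → (p, 010101, CZ)
  read 0, top C: go to r, push A → (r, 10101, AZ)
  read 1, top A: go to t, push ε → (t, 0101, Z)
  read 0, top Z: go to p, push Z → (p, 101, Z)
  read 1, top Z: go to p, push EZ → (p, 01, EZ)
  read 0, top E: go to p, push C → (p, 1, CZ)
No transition applies at (p, 1, CZ); input not fully consumed.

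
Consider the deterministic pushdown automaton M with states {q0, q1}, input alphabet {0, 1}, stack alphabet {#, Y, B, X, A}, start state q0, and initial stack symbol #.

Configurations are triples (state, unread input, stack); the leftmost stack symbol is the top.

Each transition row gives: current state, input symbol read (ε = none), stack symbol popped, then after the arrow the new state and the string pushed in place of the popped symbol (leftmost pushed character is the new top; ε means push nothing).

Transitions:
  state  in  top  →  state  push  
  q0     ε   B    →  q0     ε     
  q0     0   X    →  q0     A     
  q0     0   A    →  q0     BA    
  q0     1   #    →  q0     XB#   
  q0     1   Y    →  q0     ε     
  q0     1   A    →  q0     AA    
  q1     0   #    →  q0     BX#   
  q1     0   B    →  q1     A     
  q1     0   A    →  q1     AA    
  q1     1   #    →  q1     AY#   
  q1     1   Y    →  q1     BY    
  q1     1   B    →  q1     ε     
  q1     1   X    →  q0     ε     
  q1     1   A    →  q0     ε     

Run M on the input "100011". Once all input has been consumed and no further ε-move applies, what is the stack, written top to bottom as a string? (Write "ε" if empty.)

(q0, 100011, #) ⊢ (q0, 00011, XB#) ⊢ (q0, 0011, AB#) ⊢ (q0, 011, BAB#) ⊢ (q0, 011, AB#) ⊢ (q0, 11, BAB#) ⊢ (q0, 11, AB#) ⊢ (q0, 1, AAB#) ⊢ (q0, ε, AAAB#)
All input consumed in state q0 with stack AAAB#.

AAAB#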